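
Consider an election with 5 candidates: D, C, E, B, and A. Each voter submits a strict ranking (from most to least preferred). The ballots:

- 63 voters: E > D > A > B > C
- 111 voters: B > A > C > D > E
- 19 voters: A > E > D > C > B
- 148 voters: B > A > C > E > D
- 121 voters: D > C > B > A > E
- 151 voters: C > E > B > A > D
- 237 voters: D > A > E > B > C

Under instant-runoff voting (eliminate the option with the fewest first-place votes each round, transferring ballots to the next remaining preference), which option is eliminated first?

A

Round 1: D 358, C 151, E 63, B 259, A 19. Eliminate A.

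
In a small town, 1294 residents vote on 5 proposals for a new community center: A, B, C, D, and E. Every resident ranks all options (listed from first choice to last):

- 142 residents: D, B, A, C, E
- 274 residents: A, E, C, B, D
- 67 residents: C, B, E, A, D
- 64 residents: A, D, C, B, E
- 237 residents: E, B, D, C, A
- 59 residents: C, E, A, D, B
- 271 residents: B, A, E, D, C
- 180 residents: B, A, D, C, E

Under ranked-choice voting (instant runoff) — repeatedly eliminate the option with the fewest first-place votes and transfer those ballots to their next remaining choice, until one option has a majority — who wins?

B

Round 1: A 338, B 451, C 126, D 142, E 237. Eliminate C.
Round 2: A 338, B 518, D 142, E 296. Eliminate D.
Round 3: A 338, B 660, E 296. B has a majority.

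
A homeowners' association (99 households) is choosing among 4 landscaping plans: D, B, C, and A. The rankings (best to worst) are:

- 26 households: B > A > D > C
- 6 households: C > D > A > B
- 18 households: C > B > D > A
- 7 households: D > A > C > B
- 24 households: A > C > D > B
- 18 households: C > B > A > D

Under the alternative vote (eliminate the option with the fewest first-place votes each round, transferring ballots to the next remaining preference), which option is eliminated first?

Round 1: D 7, B 26, C 42, A 24. Eliminate D.

D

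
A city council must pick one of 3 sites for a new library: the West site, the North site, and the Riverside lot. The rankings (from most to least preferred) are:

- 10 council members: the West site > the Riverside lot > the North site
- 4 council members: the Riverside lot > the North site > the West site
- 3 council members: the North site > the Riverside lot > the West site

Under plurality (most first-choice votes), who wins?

First-place votes: the West site 10, the North site 3, the Riverside lot 4.
the West site has the most first-place votes.

the West site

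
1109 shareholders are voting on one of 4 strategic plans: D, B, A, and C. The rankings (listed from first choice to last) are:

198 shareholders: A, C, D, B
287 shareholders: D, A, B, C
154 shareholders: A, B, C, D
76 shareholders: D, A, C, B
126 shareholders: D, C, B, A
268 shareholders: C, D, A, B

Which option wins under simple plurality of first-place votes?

First-place votes: D 489, B 0, A 352, C 268.
D has the most first-place votes.

D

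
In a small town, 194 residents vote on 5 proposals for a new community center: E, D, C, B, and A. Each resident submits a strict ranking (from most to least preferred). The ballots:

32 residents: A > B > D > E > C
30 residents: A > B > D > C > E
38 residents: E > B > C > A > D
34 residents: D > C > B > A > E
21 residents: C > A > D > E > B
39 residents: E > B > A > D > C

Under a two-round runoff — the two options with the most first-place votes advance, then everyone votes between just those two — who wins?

A

Round 1 first-place votes: E 77, D 34, C 21, B 0, A 62.
E and A advance.
Runoff: E is preferred to A by 77 voters; A by 117.
A wins the runoff.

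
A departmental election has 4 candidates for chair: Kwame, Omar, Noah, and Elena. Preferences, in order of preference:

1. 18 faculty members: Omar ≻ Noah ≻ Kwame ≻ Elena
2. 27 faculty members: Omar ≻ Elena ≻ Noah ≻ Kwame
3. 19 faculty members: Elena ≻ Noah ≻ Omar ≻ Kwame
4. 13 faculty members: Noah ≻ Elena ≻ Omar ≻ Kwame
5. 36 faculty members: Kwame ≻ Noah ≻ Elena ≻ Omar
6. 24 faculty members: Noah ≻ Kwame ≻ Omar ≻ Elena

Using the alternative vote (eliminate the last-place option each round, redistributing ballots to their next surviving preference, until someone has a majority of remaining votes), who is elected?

Round 1: Kwame 36, Omar 45, Noah 37, Elena 19. Eliminate Elena.
Round 2: Kwame 36, Omar 45, Noah 56. Eliminate Kwame.
Round 3: Omar 45, Noah 92. Noah has a majority.

Noah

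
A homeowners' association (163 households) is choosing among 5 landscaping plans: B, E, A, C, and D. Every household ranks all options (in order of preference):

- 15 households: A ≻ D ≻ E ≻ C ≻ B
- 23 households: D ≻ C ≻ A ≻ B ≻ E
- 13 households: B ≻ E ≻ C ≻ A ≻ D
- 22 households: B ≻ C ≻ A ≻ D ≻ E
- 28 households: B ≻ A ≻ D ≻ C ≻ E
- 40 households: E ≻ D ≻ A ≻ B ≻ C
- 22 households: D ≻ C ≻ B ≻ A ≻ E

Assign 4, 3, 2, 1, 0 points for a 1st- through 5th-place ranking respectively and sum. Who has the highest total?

D

B: 15·0 + 23·1 + 13·4 + 22·4 + 28·4 + 40·1 + 22·2 = 359
E: 15·2 + 23·0 + 13·3 + 22·0 + 28·0 + 40·4 + 22·0 = 229
A: 15·4 + 23·2 + 13·1 + 22·2 + 28·3 + 40·2 + 22·1 = 349
C: 15·1 + 23·3 + 13·2 + 22·3 + 28·1 + 40·0 + 22·3 = 270
D: 15·3 + 23·4 + 13·0 + 22·1 + 28·2 + 40·3 + 22·4 = 423
D has the highest Borda score (423).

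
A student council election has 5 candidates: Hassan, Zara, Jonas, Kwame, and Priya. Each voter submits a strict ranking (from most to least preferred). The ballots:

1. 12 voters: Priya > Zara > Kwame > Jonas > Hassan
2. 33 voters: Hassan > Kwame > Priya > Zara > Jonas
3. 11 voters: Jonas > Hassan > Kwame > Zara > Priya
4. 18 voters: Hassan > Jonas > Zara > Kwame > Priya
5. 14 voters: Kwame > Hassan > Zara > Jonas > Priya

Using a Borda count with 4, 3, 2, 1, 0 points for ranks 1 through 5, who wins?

Hassan: 12·0 + 33·4 + 11·3 + 18·4 + 14·3 = 279
Zara: 12·3 + 33·1 + 11·1 + 18·2 + 14·2 = 144
Jonas: 12·1 + 33·0 + 11·4 + 18·3 + 14·1 = 124
Kwame: 12·2 + 33·3 + 11·2 + 18·1 + 14·4 = 219
Priya: 12·4 + 33·2 + 11·0 + 18·0 + 14·0 = 114
Hassan has the highest Borda score (279).

Hassan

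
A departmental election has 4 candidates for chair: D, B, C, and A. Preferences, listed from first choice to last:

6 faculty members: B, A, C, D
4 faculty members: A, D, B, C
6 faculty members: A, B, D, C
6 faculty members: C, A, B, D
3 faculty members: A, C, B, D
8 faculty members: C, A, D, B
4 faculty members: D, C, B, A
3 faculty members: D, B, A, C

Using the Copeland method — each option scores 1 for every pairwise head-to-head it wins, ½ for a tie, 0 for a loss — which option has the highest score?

A

D: loses to B, C, and A → score 0.
B: beats D; loses to C and A → score 1.
C: beats D and B; loses to A → score 2.
A: beats D, B, and C → score 3.
A has the best pairwise record.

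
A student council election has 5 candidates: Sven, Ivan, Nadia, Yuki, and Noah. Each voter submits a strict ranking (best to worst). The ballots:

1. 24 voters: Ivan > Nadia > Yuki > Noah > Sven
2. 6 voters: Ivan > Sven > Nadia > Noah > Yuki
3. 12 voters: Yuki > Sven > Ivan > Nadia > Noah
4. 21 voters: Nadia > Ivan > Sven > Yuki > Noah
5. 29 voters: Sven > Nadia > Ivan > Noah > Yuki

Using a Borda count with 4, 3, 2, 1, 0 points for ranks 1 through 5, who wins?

Nadia

Sven: 24·0 + 6·3 + 12·3 + 21·2 + 29·4 = 212
Ivan: 24·4 + 6·4 + 12·2 + 21·3 + 29·2 = 265
Nadia: 24·3 + 6·2 + 12·1 + 21·4 + 29·3 = 267
Yuki: 24·2 + 6·0 + 12·4 + 21·1 + 29·0 = 117
Noah: 24·1 + 6·1 + 12·0 + 21·0 + 29·1 = 59
Nadia has the highest Borda score (267).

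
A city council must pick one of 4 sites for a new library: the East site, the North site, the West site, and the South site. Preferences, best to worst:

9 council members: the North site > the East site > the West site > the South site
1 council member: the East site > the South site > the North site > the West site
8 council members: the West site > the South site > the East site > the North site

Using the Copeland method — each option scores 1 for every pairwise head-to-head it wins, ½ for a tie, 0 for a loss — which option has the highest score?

the East site: beats the West site and the South site; ties the North site → score 2.5.
the North site: beats the West site; ties the East site and the South site → score 2.
the West site: beats the South site; loses to the East site and the North site → score 1.
the South site: ties the North site; loses to the East site and the West site → score 0.5.
the East site has the best pairwise record.

the East site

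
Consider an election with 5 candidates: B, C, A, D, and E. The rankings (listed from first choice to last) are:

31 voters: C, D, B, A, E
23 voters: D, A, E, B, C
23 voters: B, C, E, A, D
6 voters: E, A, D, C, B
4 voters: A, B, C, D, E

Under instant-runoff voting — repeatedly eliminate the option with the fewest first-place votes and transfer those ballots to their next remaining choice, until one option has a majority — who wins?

C

Round 1: B 23, C 31, A 4, D 23, E 6. Eliminate A.
Round 2: B 27, C 31, D 23, E 6. Eliminate E.
Round 3: B 27, C 31, D 29. Eliminate B.
Round 4: C 58, D 29. C has a majority.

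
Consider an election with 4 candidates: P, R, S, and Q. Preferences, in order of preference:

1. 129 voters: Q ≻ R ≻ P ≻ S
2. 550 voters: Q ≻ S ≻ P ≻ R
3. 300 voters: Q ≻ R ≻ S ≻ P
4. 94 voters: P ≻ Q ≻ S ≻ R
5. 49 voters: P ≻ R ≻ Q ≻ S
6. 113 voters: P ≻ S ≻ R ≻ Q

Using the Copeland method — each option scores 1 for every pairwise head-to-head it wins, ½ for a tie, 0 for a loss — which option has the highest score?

P: beats R; loses to S and Q → score 1.
R: loses to P, S, and Q → score 0.
S: beats P and R; loses to Q → score 2.
Q: beats P, R, and S → score 3.
Q has the best pairwise record.

Q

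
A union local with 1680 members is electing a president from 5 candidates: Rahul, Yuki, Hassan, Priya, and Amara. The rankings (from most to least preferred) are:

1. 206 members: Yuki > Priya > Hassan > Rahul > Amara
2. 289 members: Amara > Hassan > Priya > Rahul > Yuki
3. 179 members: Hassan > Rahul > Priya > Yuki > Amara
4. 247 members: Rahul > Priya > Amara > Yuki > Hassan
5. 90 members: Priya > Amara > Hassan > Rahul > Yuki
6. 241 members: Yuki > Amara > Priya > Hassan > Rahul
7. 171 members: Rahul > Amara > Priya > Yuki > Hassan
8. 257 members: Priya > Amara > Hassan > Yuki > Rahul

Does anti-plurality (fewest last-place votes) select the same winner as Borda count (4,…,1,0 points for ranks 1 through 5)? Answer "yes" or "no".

yes

Anti-plurality — last-place votes: Rahul 498, Yuki 379, Hassan 418, Priya 0, Amara 385. Winner: Priya.
Borda — scores: Rahul 2794, Yuki 2642, Hassan 2930, Priya 4507, Amara 3927. Winner: Priya.
The two methods agree.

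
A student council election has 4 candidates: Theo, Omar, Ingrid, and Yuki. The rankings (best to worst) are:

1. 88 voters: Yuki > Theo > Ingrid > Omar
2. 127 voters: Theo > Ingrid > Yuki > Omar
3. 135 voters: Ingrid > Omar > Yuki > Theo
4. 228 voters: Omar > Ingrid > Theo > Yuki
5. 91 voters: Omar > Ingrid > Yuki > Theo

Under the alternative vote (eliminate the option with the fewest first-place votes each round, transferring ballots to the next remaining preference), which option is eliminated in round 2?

Round 1: Theo 127, Omar 319, Ingrid 135, Yuki 88. Eliminate Yuki.
Round 2: Theo 215, Omar 319, Ingrid 135. Eliminate Ingrid.

Ingrid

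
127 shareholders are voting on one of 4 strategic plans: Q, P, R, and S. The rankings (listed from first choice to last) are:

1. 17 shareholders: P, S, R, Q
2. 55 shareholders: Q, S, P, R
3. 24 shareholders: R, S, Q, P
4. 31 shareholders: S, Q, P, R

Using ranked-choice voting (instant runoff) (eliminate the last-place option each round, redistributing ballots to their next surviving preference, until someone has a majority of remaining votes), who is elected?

S

Round 1: Q 55, P 17, R 24, S 31. Eliminate P.
Round 2: Q 55, R 24, S 48. Eliminate R.
Round 3: Q 55, S 72. S has a majority.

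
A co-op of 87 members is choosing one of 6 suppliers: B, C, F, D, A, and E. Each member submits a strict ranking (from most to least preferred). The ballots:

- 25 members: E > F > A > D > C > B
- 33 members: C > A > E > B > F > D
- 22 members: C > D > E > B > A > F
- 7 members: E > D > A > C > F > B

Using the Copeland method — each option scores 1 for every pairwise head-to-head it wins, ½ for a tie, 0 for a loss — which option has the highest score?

B: beats F; loses to C, D, A, and E → score 1.
C: beats B, F, D, A, and E → score 5.
F: beats D; loses to B, C, A, and E → score 1.
D: beats B; loses to C, F, A, and E → score 1.
A: beats B, F, and D; loses to C and E → score 3.
E: beats B, F, D, and A; loses to C → score 4.
C has the best pairwise record.

C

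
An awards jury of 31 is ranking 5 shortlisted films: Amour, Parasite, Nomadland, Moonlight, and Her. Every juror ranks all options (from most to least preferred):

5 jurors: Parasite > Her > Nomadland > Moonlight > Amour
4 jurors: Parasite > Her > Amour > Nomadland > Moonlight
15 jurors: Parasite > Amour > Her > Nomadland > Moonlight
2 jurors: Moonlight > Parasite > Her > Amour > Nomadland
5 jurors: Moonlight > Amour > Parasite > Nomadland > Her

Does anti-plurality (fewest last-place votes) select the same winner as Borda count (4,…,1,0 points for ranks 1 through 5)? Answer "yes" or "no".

Anti-plurality — last-place votes: Amour 5, Parasite 0, Nomadland 2, Moonlight 19, Her 5. Winner: Parasite.
Borda — scores: Amour 70, Parasite 112, Nomadland 34, Moonlight 33, Her 61. Winner: Parasite.
The two methods agree.

yes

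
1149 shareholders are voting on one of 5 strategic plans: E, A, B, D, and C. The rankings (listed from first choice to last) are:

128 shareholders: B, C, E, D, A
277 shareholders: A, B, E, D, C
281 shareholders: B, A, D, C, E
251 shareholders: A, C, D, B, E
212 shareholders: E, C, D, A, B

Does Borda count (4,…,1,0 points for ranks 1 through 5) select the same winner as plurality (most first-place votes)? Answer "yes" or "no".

yes

Borda — scores: E 1658, A 3167, B 2718, D 1893, C 2054. Winner: A.
Plurality — first-place votes: E 212, A 528, B 409, D 0, C 0. Winner: A.
The two methods agree.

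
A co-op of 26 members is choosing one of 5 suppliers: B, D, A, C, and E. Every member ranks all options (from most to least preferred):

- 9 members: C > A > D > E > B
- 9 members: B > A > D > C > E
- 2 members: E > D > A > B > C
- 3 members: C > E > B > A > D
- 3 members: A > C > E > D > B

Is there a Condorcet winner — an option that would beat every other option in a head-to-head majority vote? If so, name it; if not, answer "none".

A vs B: 14–12 for A.
A vs D: 24–2 for A.
A vs C: 14–12 for A.
A vs E: 21–5 for A.
A beats every other option head-to-head.

A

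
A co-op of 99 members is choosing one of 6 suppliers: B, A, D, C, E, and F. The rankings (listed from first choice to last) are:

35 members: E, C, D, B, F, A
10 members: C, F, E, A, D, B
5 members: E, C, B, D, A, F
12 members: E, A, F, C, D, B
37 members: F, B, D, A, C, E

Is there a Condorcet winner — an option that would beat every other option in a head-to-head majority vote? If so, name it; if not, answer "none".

E

E vs B: 62–37 for E.
E vs A: 62–37 for E.
E vs D: 62–37 for E.
E vs C: 52–47 for E.
E vs F: 52–47 for E.
E beats every other option head-to-head.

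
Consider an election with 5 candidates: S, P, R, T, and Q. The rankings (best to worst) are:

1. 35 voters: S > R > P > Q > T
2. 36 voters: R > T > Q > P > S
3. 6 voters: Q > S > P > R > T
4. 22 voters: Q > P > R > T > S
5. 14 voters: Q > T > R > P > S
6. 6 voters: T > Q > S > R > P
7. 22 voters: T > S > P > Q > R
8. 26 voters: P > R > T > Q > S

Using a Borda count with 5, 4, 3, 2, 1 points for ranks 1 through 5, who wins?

S: 35·5 + 36·1 + 6·4 + 22·1 + 14·1 + 6·3 + 22·4 + 26·1 = 403
P: 35·3 + 36·2 + 6·3 + 22·4 + 14·2 + 6·1 + 22·3 + 26·5 = 513
R: 35·4 + 36·5 + 6·2 + 22·3 + 14·3 + 6·2 + 22·1 + 26·4 = 578
T: 35·1 + 36·4 + 6·1 + 22·2 + 14·4 + 6·5 + 22·5 + 26·3 = 503
Q: 35·2 + 36·3 + 6·5 + 22·5 + 14·5 + 6·4 + 22·2 + 26·2 = 508
R has the highest Borda score (578).

R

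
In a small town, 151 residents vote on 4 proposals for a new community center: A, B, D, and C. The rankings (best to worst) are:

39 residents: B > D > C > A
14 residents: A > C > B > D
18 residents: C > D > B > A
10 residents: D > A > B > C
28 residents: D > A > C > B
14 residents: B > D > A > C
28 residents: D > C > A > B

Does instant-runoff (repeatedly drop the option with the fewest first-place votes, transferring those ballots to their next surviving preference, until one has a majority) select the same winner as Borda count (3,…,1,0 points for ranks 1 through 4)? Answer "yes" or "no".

Instant-runoff — R1 A 14, B 53, D 66, C 18 (A out); R2 B 53, D 66, C 32 (C out); R3 B 67, D 84 (D winner). Winner: D.
Borda — scores: A 160, B 201, D 340, C 205. Winner: D.
The two methods agree.

yes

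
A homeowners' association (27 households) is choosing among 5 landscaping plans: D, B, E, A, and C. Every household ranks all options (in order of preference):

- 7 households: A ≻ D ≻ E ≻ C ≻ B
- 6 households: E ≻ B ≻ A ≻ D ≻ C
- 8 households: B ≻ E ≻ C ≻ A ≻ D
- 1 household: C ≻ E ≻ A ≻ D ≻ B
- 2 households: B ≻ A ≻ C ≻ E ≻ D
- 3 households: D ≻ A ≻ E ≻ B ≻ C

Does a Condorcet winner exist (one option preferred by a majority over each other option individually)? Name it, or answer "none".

E vs D: 17–10 for E.
E vs B: 17–10 for E.
E vs A: 15–12 for E.
E vs C: 24–3 for E.
E beats every other option head-to-head.

E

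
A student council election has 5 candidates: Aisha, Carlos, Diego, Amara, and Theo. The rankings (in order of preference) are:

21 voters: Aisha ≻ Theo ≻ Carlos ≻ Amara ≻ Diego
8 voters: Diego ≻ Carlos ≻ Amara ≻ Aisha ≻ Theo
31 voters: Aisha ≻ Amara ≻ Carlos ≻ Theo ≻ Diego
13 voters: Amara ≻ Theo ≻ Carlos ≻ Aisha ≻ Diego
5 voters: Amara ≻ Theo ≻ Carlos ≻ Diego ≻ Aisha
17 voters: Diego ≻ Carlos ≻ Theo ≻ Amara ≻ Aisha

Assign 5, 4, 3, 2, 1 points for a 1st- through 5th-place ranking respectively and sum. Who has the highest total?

Aisha

Aisha: 21·5 + 8·2 + 31·5 + 13·2 + 5·1 + 17·1 = 324
Carlos: 21·3 + 8·4 + 31·3 + 13·3 + 5·3 + 17·4 = 310
Diego: 21·1 + 8·5 + 31·1 + 13·1 + 5·2 + 17·5 = 200
Amara: 21·2 + 8·3 + 31·4 + 13·5 + 5·5 + 17·2 = 314
Theo: 21·4 + 8·1 + 31·2 + 13·4 + 5·4 + 17·3 = 277
Aisha has the highest Borda score (324).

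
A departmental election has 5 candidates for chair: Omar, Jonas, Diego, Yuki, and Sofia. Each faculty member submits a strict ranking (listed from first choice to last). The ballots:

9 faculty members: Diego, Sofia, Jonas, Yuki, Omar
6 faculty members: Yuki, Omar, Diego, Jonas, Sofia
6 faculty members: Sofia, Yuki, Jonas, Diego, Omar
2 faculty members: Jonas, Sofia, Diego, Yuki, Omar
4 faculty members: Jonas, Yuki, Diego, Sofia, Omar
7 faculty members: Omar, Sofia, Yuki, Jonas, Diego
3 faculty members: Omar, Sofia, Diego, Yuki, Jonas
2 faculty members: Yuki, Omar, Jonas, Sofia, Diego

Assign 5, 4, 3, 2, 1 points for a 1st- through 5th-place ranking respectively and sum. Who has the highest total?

Omar: 9·1 + 6·4 + 6·1 + 2·1 + 4·1 + 7·5 + 3·5 + 2·4 = 103
Jonas: 9·3 + 6·2 + 6·3 + 2·5 + 4·5 + 7·2 + 3·1 + 2·3 = 110
Diego: 9·5 + 6·3 + 6·2 + 2·3 + 4·3 + 7·1 + 3·3 + 2·1 = 111
Yuki: 9·2 + 6·5 + 6·4 + 2·2 + 4·4 + 7·3 + 3·2 + 2·5 = 129
Sofia: 9·4 + 6·1 + 6·5 + 2·4 + 4·2 + 7·4 + 3·4 + 2·2 = 132
Sofia has the highest Borda score (132).

Sofia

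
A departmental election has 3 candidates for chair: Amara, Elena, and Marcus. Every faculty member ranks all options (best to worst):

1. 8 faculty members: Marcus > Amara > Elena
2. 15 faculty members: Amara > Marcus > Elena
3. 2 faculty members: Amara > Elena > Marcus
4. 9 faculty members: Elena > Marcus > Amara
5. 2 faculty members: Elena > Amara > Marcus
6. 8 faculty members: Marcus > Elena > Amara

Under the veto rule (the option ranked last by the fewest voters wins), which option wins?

Last-place votes: Amara 17, Elena 23, Marcus 4.
Marcus is ranked last by the fewest voters, so Marcus wins.

Marcus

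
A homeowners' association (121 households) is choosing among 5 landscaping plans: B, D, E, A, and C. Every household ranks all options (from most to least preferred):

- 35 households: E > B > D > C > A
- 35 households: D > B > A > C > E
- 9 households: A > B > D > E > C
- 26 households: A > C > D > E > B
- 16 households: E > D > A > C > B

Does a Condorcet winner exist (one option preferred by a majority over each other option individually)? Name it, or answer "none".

D

D vs B: 77–44 for D.
D vs E: 70–51 for D.
D vs A: 86–35 for D.
D vs C: 95–26 for D.
D beats every other option head-to-head.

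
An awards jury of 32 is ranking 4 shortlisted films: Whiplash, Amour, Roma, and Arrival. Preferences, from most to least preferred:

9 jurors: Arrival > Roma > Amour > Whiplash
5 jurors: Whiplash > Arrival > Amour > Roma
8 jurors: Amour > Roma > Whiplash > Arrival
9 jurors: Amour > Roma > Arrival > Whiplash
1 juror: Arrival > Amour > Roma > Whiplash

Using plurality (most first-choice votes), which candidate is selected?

Amour

First-place votes: Whiplash 5, Amour 17, Roma 0, Arrival 10.
Amour has the most first-place votes.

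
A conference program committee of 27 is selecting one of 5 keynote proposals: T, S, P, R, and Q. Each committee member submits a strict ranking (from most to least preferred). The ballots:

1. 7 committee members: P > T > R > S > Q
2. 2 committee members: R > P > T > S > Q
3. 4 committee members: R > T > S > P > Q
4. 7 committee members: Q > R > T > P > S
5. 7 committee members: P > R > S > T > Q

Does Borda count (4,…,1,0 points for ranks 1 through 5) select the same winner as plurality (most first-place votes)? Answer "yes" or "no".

Borda — scores: T 58, S 31, P 73, R 80, Q 28. Winner: R.
Plurality — first-place votes: T 0, S 0, P 14, R 6, Q 7. Winner: P.
The two methods disagree.

no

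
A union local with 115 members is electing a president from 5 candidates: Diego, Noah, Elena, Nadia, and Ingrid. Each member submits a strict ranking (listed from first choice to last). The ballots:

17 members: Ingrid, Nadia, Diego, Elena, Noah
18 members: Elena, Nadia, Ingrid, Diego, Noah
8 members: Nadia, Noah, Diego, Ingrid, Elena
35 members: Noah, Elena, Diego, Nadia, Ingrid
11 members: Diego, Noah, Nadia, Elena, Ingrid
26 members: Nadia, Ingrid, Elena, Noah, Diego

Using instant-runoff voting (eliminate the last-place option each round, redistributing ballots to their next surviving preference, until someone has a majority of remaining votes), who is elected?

Nadia

Round 1: Diego 11, Noah 35, Elena 18, Nadia 34, Ingrid 17. Eliminate Diego.
Round 2: Noah 46, Elena 18, Nadia 34, Ingrid 17. Eliminate Ingrid.
Round 3: Noah 46, Elena 18, Nadia 51. Eliminate Elena.
Round 4: Noah 46, Nadia 69. Nadia has a majority.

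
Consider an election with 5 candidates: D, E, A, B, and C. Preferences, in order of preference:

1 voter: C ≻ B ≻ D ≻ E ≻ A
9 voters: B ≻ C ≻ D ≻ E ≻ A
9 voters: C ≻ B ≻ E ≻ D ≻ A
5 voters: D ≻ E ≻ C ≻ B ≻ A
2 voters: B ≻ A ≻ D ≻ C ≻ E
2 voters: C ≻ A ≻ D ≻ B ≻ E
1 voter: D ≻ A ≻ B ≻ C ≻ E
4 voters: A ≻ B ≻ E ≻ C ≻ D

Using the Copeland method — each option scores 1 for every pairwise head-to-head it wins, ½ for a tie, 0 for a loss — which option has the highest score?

C

D: beats E and A; loses to B and C → score 2.
E: beats A; loses to D, B, and C → score 1.
A: loses to D, E, B, and C → score 0.
B: beats D, E, and A; loses to C → score 3.
C: beats D, E, A, and B → score 4.
C has the best pairwise record.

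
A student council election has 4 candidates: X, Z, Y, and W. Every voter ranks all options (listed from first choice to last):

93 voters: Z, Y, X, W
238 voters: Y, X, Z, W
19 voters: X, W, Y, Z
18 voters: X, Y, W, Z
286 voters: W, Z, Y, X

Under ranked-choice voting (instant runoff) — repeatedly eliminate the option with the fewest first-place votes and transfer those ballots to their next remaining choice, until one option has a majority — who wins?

Round 1: X 37, Z 93, Y 238, W 286. Eliminate X.
Round 2: Z 93, Y 256, W 305. Eliminate Z.
Round 3: Y 349, W 305. Y has a majority.

Y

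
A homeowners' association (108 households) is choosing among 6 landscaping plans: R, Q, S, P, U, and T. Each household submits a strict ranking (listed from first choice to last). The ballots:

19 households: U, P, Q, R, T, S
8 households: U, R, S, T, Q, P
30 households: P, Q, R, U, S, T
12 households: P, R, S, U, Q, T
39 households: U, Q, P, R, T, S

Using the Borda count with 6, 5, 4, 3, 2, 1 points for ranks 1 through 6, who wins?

U

R: 19·3 + 8·5 + 30·4 + 12·5 + 39·3 = 394
Q: 19·4 + 8·2 + 30·5 + 12·2 + 39·5 = 461
S: 19·1 + 8·4 + 30·2 + 12·4 + 39·1 = 198
P: 19·5 + 8·1 + 30·6 + 12·6 + 39·4 = 511
U: 19·6 + 8·6 + 30·3 + 12·3 + 39·6 = 522
T: 19·2 + 8·3 + 30·1 + 12·1 + 39·2 = 182
U has the highest Borda score (522).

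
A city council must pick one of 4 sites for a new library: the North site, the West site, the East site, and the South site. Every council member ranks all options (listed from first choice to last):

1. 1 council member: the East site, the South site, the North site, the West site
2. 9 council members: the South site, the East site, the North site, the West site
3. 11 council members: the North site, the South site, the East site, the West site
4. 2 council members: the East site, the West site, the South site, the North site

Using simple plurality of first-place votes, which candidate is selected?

First-place votes: the North site 11, the West site 0, the East site 3, the South site 9.
the North site has the most first-place votes.

the North site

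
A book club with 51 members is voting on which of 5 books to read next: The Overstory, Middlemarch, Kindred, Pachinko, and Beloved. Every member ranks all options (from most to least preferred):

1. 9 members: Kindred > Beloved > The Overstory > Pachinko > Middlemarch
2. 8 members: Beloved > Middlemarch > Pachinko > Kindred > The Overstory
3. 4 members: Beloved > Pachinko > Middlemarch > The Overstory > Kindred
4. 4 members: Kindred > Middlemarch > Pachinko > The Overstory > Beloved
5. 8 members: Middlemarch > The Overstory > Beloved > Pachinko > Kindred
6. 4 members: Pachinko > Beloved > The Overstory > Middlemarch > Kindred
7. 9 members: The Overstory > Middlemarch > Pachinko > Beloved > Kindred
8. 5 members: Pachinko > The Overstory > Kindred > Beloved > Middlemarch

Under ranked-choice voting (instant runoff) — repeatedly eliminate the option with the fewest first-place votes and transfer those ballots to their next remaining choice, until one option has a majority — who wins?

The Overstory

Round 1: The Overstory 9, Middlemarch 8, Kindred 13, Pachinko 9, Beloved 12. Eliminate Middlemarch.
Round 2: The Overstory 17, Kindred 13, Pachinko 9, Beloved 12. Eliminate Pachinko.
Round 3: The Overstory 22, Kindred 13, Beloved 16. Eliminate Kindred.
Round 4: The Overstory 26, Beloved 25. The Overstory has a majority.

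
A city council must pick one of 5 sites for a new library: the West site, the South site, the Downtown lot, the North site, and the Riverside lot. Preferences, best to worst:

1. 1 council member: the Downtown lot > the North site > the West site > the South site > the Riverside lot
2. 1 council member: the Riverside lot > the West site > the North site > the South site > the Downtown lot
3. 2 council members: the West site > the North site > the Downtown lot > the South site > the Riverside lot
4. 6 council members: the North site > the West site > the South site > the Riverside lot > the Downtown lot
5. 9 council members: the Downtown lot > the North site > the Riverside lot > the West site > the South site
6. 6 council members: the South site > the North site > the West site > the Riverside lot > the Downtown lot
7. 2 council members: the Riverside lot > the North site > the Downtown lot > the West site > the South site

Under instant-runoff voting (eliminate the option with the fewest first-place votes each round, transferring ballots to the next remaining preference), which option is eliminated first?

the West site

Round 1: the West site 2, the South site 6, the Downtown lot 10, the North site 6, the Riverside lot 3. Eliminate the West site.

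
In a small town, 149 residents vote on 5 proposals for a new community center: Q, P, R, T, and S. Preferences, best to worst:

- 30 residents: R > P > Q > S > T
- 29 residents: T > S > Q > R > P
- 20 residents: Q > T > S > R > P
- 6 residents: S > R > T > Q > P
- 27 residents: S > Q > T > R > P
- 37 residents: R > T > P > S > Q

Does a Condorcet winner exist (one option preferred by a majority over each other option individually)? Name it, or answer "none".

Checking pairwise contests:
S beats Q 99–50.
Q beats P 82–67.
Q beats R 76–73.
Q beats T 77–72.
T beats S 86–63.
Every option loses at least one head-to-head, so there is no Condorcet winner.

none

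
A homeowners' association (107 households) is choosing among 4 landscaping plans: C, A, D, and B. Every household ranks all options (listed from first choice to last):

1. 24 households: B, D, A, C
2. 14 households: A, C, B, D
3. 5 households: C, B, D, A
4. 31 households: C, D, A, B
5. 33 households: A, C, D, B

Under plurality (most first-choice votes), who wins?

A

First-place votes: C 36, A 47, D 0, B 24.
A has the most first-place votes.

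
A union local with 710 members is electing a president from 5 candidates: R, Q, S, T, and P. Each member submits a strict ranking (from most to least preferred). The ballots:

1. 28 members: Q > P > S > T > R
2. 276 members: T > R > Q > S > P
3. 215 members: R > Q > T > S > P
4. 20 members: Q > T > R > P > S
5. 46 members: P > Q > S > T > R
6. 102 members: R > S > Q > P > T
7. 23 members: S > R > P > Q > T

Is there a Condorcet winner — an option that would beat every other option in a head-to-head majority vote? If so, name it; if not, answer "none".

none

Checking pairwise contests:
T beats R 370–340.
R beats Q 616–94.
R beats S 613–97.
Q beats T 434–276.
R beats P 636–74.
Every option loses at least one head-to-head, so there is no Condorcet winner.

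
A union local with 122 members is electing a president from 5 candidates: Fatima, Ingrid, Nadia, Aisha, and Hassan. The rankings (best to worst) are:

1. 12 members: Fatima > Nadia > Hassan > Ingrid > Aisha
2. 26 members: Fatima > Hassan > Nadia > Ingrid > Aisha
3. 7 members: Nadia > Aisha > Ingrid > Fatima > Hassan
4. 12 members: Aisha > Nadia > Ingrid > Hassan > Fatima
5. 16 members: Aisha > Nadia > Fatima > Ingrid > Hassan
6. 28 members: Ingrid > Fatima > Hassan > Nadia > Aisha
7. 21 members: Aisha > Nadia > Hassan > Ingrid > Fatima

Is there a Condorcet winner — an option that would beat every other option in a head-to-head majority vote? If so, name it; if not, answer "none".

none

Checking pairwise contests:
Ingrid beats Fatima 68–54.
Nadia beats Ingrid 94–28.
Fatima beats Nadia 66–56.
Fatima beats Aisha 66–56.
Fatima beats Hassan 89–33.
Every option loses at least one head-to-head, so there is no Condorcet winner.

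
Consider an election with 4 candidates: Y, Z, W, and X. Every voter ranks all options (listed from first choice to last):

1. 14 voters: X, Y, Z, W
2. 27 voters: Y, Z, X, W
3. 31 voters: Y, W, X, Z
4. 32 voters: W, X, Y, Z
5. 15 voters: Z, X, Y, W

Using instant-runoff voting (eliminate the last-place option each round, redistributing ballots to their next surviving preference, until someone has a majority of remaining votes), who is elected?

Y

Round 1: Y 58, Z 15, W 32, X 14. Eliminate X.
Round 2: Y 72, Z 15, W 32. Y has a majority.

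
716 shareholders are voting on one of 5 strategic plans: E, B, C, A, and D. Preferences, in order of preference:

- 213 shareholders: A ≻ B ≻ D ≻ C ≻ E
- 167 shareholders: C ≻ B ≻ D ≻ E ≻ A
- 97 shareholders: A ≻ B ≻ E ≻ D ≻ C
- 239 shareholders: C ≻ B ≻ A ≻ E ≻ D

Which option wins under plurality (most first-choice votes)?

First-place votes: E 0, B 0, C 406, A 310, D 0.
C has the most first-place votes.

C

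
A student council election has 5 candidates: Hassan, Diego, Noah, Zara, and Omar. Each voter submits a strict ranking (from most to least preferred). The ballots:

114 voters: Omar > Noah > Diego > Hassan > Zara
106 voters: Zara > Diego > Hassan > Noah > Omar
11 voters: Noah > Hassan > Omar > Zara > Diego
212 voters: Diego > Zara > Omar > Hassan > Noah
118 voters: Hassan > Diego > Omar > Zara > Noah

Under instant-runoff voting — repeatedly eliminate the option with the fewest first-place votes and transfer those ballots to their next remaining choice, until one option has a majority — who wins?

Round 1: Hassan 118, Diego 212, Noah 11, Zara 106, Omar 114. Eliminate Noah.
Round 2: Hassan 129, Diego 212, Zara 106, Omar 114. Eliminate Zara.
Round 3: Hassan 129, Diego 318, Omar 114. Diego has a majority.

Diego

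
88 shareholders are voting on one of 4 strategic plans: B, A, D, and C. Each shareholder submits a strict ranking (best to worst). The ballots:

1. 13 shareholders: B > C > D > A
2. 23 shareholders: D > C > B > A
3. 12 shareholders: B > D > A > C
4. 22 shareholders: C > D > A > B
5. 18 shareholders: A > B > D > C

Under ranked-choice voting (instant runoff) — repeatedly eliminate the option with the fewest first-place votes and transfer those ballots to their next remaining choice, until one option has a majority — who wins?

D

Round 1: B 25, A 18, D 23, C 22. Eliminate A.
Round 2: B 43, D 23, C 22. Eliminate C.
Round 3: B 43, D 45. D has a majority.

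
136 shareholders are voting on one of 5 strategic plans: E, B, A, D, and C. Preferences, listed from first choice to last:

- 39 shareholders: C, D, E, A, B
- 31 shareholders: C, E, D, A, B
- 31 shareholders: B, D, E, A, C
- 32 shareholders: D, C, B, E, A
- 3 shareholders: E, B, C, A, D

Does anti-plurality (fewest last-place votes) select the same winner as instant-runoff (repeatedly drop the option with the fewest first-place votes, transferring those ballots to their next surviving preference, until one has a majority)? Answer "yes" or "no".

no

Anti-plurality — last-place votes: E 0, B 70, A 32, D 3, C 31. Winner: E.
Instant-runoff — R1 E 3, B 31, A 0, D 32, C 70 (C winner). Winner: C.
The two methods disagree.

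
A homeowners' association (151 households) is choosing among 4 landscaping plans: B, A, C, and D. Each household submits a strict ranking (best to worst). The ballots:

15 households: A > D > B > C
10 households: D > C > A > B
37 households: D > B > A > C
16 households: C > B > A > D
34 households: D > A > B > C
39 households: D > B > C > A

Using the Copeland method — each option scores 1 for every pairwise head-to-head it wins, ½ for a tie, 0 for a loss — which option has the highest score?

B: beats A and C; loses to D → score 2.
A: beats C; loses to B and D → score 1.
C: loses to B, A, and D → score 0.
D: beats B, A, and C → score 3.
D has the best pairwise record.

D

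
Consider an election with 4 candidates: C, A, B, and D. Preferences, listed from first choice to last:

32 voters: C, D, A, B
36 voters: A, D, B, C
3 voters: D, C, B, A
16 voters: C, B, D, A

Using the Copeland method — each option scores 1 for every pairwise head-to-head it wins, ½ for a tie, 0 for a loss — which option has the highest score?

C: beats A, B, and D → score 3.
A: beats B; loses to C and D → score 1.
B: loses to C, A, and D → score 0.
D: beats A and B; loses to C → score 2.
C has the best pairwise record.

C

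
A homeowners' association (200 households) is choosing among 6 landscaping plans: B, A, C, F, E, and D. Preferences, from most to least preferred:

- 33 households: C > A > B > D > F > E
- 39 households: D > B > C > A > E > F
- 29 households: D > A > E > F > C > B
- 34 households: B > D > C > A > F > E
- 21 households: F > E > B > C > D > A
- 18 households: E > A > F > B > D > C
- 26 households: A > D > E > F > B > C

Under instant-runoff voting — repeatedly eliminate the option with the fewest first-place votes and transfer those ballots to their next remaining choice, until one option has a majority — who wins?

D

Round 1: B 34, A 26, C 33, F 21, E 18, D 68. Eliminate E.
Round 2: B 34, A 44, C 33, F 21, D 68. Eliminate F.
Round 3: B 55, A 44, C 33, D 68. Eliminate C.
Round 4: B 55, A 77, D 68. Eliminate B.
Round 5: A 77, D 123. D has a majority.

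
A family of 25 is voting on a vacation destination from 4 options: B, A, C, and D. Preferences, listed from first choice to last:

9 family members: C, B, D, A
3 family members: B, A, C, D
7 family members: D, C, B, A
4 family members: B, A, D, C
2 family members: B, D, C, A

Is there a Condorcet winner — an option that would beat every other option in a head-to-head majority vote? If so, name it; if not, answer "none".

none

Checking pairwise contests:
C beats B 16–9.
B beats A 25–0.
D beats C 13–12.
B beats D 18–7.
Every option loses at least one head-to-head, so there is no Condorcet winner.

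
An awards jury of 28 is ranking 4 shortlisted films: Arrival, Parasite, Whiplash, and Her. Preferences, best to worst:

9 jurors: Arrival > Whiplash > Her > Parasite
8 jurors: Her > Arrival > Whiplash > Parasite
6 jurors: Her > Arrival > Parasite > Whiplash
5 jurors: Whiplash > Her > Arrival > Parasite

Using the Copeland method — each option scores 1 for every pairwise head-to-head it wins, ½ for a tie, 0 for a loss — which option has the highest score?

Her

Arrival: beats Parasite and Whiplash; loses to Her → score 2.
Parasite: loses to Arrival, Whiplash, and Her → score 0.
Whiplash: beats Parasite; ties Her; loses to Arrival → score 1.5.
Her: beats Arrival and Parasite; ties Whiplash → score 2.5.
Her has the best pairwise record.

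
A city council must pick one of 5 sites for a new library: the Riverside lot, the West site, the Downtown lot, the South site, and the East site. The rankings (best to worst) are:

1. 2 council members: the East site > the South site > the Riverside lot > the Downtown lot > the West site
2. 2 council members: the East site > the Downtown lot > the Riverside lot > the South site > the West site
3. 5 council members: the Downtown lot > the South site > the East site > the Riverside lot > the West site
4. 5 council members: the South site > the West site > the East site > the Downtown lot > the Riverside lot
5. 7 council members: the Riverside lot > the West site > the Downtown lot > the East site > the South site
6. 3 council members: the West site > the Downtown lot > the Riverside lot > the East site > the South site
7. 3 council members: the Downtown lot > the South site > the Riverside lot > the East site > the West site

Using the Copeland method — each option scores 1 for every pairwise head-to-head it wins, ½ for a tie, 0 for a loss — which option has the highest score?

the Downtown lot

the Riverside lot: beats the West site; loses to the Downtown lot, the South site, and the East site → score 1.
the West site: beats the Downtown lot and the East site; loses to the Riverside lot and the South site → score 2.
the Downtown lot: beats the Riverside lot, the South site, and the East site; loses to the West site → score 3.
the South site: beats the Riverside lot and the West site; loses to the Downtown lot and the East site → score 2.
the East site: beats the Riverside lot and the South site; loses to the West site and the Downtown lot → score 2.
the Downtown lot has the best pairwise record.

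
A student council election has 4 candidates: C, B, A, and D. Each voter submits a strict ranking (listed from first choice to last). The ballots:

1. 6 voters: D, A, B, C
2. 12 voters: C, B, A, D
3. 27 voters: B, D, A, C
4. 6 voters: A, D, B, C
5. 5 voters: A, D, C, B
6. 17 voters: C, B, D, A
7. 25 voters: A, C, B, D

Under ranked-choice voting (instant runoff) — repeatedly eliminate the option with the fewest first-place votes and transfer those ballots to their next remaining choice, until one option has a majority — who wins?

Round 1: C 29, B 27, A 36, D 6. Eliminate D.
Round 2: C 29, B 27, A 42. Eliminate B.
Round 3: C 29, A 69. A has a majority.

A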